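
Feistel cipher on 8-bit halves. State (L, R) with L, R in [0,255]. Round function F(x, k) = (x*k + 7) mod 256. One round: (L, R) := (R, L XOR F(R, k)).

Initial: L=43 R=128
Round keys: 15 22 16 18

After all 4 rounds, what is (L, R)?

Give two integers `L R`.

Round 1 (k=15): L=128 R=172
Round 2 (k=22): L=172 R=79
Round 3 (k=16): L=79 R=91
Round 4 (k=18): L=91 R=34

Answer: 91 34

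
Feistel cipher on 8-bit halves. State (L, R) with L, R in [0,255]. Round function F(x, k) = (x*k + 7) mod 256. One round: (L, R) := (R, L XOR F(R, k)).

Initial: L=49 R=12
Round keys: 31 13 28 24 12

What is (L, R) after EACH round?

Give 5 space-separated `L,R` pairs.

Round 1 (k=31): L=12 R=74
Round 2 (k=13): L=74 R=197
Round 3 (k=28): L=197 R=217
Round 4 (k=24): L=217 R=154
Round 5 (k=12): L=154 R=230

Answer: 12,74 74,197 197,217 217,154 154,230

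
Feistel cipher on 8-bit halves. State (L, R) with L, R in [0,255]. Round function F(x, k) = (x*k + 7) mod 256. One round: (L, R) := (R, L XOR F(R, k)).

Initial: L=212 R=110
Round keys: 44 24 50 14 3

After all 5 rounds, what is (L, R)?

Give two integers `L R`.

Answer: 66 15

Derivation:
Round 1 (k=44): L=110 R=59
Round 2 (k=24): L=59 R=225
Round 3 (k=50): L=225 R=194
Round 4 (k=14): L=194 R=66
Round 5 (k=3): L=66 R=15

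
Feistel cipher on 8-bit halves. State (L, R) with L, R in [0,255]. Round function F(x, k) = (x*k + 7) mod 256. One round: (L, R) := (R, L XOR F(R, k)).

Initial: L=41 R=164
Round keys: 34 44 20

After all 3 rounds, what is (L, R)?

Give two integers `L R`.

Answer: 43 133

Derivation:
Round 1 (k=34): L=164 R=230
Round 2 (k=44): L=230 R=43
Round 3 (k=20): L=43 R=133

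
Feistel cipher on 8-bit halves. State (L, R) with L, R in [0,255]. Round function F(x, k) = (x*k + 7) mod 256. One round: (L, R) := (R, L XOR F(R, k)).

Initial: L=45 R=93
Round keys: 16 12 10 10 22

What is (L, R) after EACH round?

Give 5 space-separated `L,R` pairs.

Round 1 (k=16): L=93 R=250
Round 2 (k=12): L=250 R=226
Round 3 (k=10): L=226 R=33
Round 4 (k=10): L=33 R=179
Round 5 (k=22): L=179 R=72

Answer: 93,250 250,226 226,33 33,179 179,72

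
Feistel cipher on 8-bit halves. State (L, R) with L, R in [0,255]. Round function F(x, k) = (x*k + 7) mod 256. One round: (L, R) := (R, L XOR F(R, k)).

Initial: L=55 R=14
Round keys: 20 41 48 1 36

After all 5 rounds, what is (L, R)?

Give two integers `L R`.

Answer: 71 28

Derivation:
Round 1 (k=20): L=14 R=40
Round 2 (k=41): L=40 R=97
Round 3 (k=48): L=97 R=31
Round 4 (k=1): L=31 R=71
Round 5 (k=36): L=71 R=28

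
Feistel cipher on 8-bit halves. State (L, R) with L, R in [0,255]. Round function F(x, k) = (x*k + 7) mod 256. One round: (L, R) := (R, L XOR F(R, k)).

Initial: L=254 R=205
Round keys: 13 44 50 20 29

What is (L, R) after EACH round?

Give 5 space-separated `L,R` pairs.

Round 1 (k=13): L=205 R=142
Round 2 (k=44): L=142 R=162
Round 3 (k=50): L=162 R=37
Round 4 (k=20): L=37 R=73
Round 5 (k=29): L=73 R=105

Answer: 205,142 142,162 162,37 37,73 73,105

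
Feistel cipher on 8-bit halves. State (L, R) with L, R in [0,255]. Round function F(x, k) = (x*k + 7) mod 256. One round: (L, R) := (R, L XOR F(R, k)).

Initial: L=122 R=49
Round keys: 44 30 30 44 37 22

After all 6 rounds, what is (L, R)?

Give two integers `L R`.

Round 1 (k=44): L=49 R=9
Round 2 (k=30): L=9 R=36
Round 3 (k=30): L=36 R=54
Round 4 (k=44): L=54 R=107
Round 5 (k=37): L=107 R=72
Round 6 (k=22): L=72 R=92

Answer: 72 92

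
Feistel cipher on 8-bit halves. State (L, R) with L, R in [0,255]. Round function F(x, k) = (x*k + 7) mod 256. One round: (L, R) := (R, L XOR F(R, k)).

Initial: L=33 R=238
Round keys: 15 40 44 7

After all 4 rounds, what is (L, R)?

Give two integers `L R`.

Round 1 (k=15): L=238 R=216
Round 2 (k=40): L=216 R=41
Round 3 (k=44): L=41 R=203
Round 4 (k=7): L=203 R=189

Answer: 203 189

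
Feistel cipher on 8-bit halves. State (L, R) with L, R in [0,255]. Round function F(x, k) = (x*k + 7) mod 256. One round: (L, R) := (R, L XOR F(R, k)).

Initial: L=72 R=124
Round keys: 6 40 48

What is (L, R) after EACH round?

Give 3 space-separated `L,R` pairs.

Answer: 124,167 167,99 99,48

Derivation:
Round 1 (k=6): L=124 R=167
Round 2 (k=40): L=167 R=99
Round 3 (k=48): L=99 R=48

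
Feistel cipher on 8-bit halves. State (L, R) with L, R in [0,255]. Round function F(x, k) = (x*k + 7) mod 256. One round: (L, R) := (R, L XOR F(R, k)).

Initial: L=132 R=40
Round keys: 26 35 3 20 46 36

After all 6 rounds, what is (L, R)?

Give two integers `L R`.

Answer: 85 4

Derivation:
Round 1 (k=26): L=40 R=147
Round 2 (k=35): L=147 R=8
Round 3 (k=3): L=8 R=140
Round 4 (k=20): L=140 R=255
Round 5 (k=46): L=255 R=85
Round 6 (k=36): L=85 R=4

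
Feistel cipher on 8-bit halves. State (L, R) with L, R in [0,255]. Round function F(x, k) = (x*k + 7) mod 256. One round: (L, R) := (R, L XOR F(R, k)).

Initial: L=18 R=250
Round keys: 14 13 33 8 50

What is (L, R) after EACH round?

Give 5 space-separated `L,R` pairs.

Answer: 250,161 161,206 206,52 52,105 105,189

Derivation:
Round 1 (k=14): L=250 R=161
Round 2 (k=13): L=161 R=206
Round 3 (k=33): L=206 R=52
Round 4 (k=8): L=52 R=105
Round 5 (k=50): L=105 R=189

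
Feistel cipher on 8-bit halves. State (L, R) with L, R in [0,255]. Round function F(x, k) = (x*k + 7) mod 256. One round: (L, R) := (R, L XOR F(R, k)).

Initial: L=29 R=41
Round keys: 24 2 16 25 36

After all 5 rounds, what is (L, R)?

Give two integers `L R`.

Round 1 (k=24): L=41 R=194
Round 2 (k=2): L=194 R=162
Round 3 (k=16): L=162 R=229
Round 4 (k=25): L=229 R=198
Round 5 (k=36): L=198 R=58

Answer: 198 58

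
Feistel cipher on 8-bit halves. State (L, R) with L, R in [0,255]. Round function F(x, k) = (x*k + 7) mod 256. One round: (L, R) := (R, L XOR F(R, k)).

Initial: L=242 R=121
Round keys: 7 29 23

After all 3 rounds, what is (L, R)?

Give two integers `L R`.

Round 1 (k=7): L=121 R=164
Round 2 (k=29): L=164 R=226
Round 3 (k=23): L=226 R=241

Answer: 226 241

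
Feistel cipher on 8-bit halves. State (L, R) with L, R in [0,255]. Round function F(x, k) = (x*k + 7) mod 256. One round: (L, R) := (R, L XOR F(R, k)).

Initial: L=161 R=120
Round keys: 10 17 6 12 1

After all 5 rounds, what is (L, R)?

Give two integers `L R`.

Answer: 110 70

Derivation:
Round 1 (k=10): L=120 R=22
Round 2 (k=17): L=22 R=5
Round 3 (k=6): L=5 R=51
Round 4 (k=12): L=51 R=110
Round 5 (k=1): L=110 R=70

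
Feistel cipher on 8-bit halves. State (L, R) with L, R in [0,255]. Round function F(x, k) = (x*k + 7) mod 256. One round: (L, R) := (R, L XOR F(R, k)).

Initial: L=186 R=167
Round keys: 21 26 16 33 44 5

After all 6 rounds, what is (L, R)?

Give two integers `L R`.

Answer: 104 65

Derivation:
Round 1 (k=21): L=167 R=0
Round 2 (k=26): L=0 R=160
Round 3 (k=16): L=160 R=7
Round 4 (k=33): L=7 R=78
Round 5 (k=44): L=78 R=104
Round 6 (k=5): L=104 R=65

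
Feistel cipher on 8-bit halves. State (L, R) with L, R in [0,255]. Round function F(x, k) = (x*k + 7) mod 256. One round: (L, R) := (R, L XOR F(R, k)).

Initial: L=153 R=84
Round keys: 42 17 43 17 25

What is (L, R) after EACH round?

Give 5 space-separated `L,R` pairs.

Answer: 84,86 86,233 233,124 124,170 170,221

Derivation:
Round 1 (k=42): L=84 R=86
Round 2 (k=17): L=86 R=233
Round 3 (k=43): L=233 R=124
Round 4 (k=17): L=124 R=170
Round 5 (k=25): L=170 R=221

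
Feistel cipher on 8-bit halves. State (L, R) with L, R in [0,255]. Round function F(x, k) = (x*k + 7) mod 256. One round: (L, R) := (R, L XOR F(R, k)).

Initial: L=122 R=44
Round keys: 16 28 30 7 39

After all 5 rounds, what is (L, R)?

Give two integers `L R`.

Round 1 (k=16): L=44 R=189
Round 2 (k=28): L=189 R=159
Round 3 (k=30): L=159 R=20
Round 4 (k=7): L=20 R=12
Round 5 (k=39): L=12 R=207

Answer: 12 207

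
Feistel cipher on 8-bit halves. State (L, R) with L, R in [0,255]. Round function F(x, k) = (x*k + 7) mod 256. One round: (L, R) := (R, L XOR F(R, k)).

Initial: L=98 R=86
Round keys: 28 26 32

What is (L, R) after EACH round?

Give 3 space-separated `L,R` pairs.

Round 1 (k=28): L=86 R=13
Round 2 (k=26): L=13 R=15
Round 3 (k=32): L=15 R=234

Answer: 86,13 13,15 15,234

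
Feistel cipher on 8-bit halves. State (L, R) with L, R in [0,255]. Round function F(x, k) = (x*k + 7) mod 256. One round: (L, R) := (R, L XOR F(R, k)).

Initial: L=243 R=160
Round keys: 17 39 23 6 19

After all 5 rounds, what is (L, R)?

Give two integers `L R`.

Round 1 (k=17): L=160 R=84
Round 2 (k=39): L=84 R=115
Round 3 (k=23): L=115 R=8
Round 4 (k=6): L=8 R=68
Round 5 (k=19): L=68 R=27

Answer: 68 27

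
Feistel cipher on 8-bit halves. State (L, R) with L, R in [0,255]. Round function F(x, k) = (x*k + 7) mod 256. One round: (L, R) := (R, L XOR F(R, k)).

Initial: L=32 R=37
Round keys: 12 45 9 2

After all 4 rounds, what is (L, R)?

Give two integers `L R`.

Round 1 (k=12): L=37 R=227
Round 2 (k=45): L=227 R=203
Round 3 (k=9): L=203 R=201
Round 4 (k=2): L=201 R=82

Answer: 201 82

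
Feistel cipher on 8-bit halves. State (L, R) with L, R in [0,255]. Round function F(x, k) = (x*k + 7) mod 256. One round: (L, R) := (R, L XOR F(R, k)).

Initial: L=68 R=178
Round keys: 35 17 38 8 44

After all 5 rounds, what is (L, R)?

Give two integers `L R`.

Round 1 (k=35): L=178 R=25
Round 2 (k=17): L=25 R=2
Round 3 (k=38): L=2 R=74
Round 4 (k=8): L=74 R=85
Round 5 (k=44): L=85 R=233

Answer: 85 233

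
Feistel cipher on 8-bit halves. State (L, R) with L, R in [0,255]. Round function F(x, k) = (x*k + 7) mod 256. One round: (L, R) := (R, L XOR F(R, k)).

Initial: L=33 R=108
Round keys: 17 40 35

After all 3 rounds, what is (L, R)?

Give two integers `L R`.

Answer: 187 138

Derivation:
Round 1 (k=17): L=108 R=18
Round 2 (k=40): L=18 R=187
Round 3 (k=35): L=187 R=138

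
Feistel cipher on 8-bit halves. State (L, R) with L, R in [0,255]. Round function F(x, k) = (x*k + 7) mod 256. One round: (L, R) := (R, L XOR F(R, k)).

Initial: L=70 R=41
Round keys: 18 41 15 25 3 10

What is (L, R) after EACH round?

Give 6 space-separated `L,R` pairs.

Answer: 41,175 175,39 39,255 255,201 201,157 157,224

Derivation:
Round 1 (k=18): L=41 R=175
Round 2 (k=41): L=175 R=39
Round 3 (k=15): L=39 R=255
Round 4 (k=25): L=255 R=201
Round 5 (k=3): L=201 R=157
Round 6 (k=10): L=157 R=224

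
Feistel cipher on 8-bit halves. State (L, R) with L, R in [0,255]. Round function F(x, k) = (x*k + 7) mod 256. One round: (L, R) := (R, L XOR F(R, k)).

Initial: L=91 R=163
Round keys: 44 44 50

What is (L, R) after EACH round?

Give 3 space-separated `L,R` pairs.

Round 1 (k=44): L=163 R=80
Round 2 (k=44): L=80 R=100
Round 3 (k=50): L=100 R=223

Answer: 163,80 80,100 100,223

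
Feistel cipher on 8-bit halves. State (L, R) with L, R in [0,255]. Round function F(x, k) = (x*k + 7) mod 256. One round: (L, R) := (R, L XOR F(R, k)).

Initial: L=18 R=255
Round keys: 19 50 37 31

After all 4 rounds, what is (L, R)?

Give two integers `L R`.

Round 1 (k=19): L=255 R=230
Round 2 (k=50): L=230 R=12
Round 3 (k=37): L=12 R=37
Round 4 (k=31): L=37 R=142

Answer: 37 142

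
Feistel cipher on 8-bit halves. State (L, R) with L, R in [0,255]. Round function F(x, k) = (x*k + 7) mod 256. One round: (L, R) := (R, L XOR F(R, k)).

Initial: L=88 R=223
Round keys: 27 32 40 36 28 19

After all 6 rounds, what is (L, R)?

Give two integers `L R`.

Answer: 168 148

Derivation:
Round 1 (k=27): L=223 R=212
Round 2 (k=32): L=212 R=88
Round 3 (k=40): L=88 R=19
Round 4 (k=36): L=19 R=235
Round 5 (k=28): L=235 R=168
Round 6 (k=19): L=168 R=148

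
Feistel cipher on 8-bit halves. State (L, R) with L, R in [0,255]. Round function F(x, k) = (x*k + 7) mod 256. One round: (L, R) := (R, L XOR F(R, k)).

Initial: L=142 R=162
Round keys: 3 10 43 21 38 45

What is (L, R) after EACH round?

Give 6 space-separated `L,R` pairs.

Answer: 162,99 99,71 71,151 151,45 45,34 34,44

Derivation:
Round 1 (k=3): L=162 R=99
Round 2 (k=10): L=99 R=71
Round 3 (k=43): L=71 R=151
Round 4 (k=21): L=151 R=45
Round 5 (k=38): L=45 R=34
Round 6 (k=45): L=34 R=44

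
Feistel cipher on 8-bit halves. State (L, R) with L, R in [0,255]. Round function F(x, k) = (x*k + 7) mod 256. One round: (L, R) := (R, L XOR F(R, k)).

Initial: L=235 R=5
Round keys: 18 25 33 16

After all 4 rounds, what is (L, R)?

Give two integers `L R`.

Answer: 129 147

Derivation:
Round 1 (k=18): L=5 R=138
Round 2 (k=25): L=138 R=132
Round 3 (k=33): L=132 R=129
Round 4 (k=16): L=129 R=147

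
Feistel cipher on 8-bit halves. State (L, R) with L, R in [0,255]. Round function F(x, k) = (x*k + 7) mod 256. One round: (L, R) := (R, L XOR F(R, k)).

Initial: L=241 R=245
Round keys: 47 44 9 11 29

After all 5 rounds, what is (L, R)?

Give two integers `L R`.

Round 1 (k=47): L=245 R=243
Round 2 (k=44): L=243 R=62
Round 3 (k=9): L=62 R=198
Round 4 (k=11): L=198 R=183
Round 5 (k=29): L=183 R=4

Answer: 183 4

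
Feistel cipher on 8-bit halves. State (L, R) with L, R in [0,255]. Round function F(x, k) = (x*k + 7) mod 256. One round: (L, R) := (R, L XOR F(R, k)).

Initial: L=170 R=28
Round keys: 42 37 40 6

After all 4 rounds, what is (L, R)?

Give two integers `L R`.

Answer: 210 95

Derivation:
Round 1 (k=42): L=28 R=53
Round 2 (k=37): L=53 R=172
Round 3 (k=40): L=172 R=210
Round 4 (k=6): L=210 R=95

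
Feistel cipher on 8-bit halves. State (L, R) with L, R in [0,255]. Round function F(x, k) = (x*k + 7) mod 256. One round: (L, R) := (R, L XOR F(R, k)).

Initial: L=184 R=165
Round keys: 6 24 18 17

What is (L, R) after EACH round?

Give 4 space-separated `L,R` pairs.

Round 1 (k=6): L=165 R=93
Round 2 (k=24): L=93 R=26
Round 3 (k=18): L=26 R=134
Round 4 (k=17): L=134 R=247

Answer: 165,93 93,26 26,134 134,247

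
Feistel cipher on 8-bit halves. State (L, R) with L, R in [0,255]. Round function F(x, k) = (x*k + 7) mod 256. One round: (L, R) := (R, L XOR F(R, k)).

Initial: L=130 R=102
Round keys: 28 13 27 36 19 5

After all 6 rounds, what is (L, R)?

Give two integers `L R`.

Round 1 (k=28): L=102 R=173
Round 2 (k=13): L=173 R=182
Round 3 (k=27): L=182 R=148
Round 4 (k=36): L=148 R=97
Round 5 (k=19): L=97 R=174
Round 6 (k=5): L=174 R=12

Answer: 174 12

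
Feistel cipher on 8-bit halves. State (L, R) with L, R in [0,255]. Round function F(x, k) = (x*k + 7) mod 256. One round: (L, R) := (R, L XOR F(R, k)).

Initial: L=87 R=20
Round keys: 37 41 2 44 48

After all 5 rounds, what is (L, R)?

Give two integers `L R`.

Answer: 164 14

Derivation:
Round 1 (k=37): L=20 R=188
Round 2 (k=41): L=188 R=55
Round 3 (k=2): L=55 R=201
Round 4 (k=44): L=201 R=164
Round 5 (k=48): L=164 R=14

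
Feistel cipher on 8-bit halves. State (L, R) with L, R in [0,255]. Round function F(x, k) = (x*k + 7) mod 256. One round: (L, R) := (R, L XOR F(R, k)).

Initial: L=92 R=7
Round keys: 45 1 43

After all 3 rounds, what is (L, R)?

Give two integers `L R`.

Answer: 34 163

Derivation:
Round 1 (k=45): L=7 R=30
Round 2 (k=1): L=30 R=34
Round 3 (k=43): L=34 R=163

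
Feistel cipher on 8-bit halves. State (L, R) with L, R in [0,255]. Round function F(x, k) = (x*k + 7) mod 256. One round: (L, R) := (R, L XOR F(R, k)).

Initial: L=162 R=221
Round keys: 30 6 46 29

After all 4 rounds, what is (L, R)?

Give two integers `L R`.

Round 1 (k=30): L=221 R=79
Round 2 (k=6): L=79 R=60
Round 3 (k=46): L=60 R=128
Round 4 (k=29): L=128 R=187

Answer: 128 187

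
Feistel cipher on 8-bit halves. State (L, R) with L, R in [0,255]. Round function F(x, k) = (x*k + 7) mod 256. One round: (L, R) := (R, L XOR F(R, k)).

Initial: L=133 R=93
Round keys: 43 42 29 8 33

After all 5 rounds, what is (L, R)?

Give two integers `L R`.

Round 1 (k=43): L=93 R=35
Round 2 (k=42): L=35 R=152
Round 3 (k=29): L=152 R=28
Round 4 (k=8): L=28 R=127
Round 5 (k=33): L=127 R=122

Answer: 127 122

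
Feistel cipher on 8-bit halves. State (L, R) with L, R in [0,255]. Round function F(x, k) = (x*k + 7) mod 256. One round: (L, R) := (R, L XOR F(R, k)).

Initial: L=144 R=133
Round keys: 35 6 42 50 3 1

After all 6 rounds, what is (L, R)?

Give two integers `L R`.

Answer: 129 135

Derivation:
Round 1 (k=35): L=133 R=166
Round 2 (k=6): L=166 R=110
Round 3 (k=42): L=110 R=181
Round 4 (k=50): L=181 R=15
Round 5 (k=3): L=15 R=129
Round 6 (k=1): L=129 R=135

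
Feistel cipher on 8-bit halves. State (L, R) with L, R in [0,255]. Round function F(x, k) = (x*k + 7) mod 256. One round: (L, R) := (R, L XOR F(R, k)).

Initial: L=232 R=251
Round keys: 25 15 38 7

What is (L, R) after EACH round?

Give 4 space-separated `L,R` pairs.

Answer: 251,98 98,62 62,89 89,72

Derivation:
Round 1 (k=25): L=251 R=98
Round 2 (k=15): L=98 R=62
Round 3 (k=38): L=62 R=89
Round 4 (k=7): L=89 R=72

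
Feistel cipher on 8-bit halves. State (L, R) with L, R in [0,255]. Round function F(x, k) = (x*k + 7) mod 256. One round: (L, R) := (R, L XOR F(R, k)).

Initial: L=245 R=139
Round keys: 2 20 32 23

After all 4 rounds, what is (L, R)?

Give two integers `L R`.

Round 1 (k=2): L=139 R=232
Round 2 (k=20): L=232 R=172
Round 3 (k=32): L=172 R=111
Round 4 (k=23): L=111 R=172

Answer: 111 172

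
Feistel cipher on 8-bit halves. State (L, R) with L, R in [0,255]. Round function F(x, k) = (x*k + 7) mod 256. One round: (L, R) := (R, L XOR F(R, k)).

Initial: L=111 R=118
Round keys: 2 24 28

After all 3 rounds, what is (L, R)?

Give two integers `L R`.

Round 1 (k=2): L=118 R=156
Round 2 (k=24): L=156 R=209
Round 3 (k=28): L=209 R=127

Answer: 209 127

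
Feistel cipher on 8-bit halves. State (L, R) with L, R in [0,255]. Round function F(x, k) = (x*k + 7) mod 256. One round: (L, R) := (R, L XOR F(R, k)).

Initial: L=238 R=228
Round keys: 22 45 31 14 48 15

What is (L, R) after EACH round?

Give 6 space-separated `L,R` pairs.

Answer: 228,113 113,0 0,118 118,123 123,97 97,205

Derivation:
Round 1 (k=22): L=228 R=113
Round 2 (k=45): L=113 R=0
Round 3 (k=31): L=0 R=118
Round 4 (k=14): L=118 R=123
Round 5 (k=48): L=123 R=97
Round 6 (k=15): L=97 R=205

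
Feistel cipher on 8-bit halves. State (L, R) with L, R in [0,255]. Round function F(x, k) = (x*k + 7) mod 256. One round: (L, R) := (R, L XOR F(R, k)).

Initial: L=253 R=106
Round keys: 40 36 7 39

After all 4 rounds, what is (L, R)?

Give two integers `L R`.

Round 1 (k=40): L=106 R=106
Round 2 (k=36): L=106 R=133
Round 3 (k=7): L=133 R=192
Round 4 (k=39): L=192 R=194

Answer: 192 194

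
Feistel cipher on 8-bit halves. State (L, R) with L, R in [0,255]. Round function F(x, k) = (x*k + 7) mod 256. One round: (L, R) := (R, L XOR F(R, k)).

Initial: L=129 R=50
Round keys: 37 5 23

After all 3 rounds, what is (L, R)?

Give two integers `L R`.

Answer: 245 202

Derivation:
Round 1 (k=37): L=50 R=192
Round 2 (k=5): L=192 R=245
Round 3 (k=23): L=245 R=202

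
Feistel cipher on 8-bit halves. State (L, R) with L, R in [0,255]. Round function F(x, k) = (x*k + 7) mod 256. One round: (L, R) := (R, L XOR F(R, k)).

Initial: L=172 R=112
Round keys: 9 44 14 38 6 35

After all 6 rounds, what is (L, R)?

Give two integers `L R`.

Round 1 (k=9): L=112 R=91
Round 2 (k=44): L=91 R=219
Round 3 (k=14): L=219 R=90
Round 4 (k=38): L=90 R=184
Round 5 (k=6): L=184 R=13
Round 6 (k=35): L=13 R=118

Answer: 13 118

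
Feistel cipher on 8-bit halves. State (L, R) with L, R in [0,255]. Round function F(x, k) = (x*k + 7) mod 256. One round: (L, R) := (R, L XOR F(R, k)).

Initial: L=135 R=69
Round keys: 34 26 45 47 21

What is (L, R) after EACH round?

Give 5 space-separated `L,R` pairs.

Answer: 69,182 182,198 198,99 99,242 242,130

Derivation:
Round 1 (k=34): L=69 R=182
Round 2 (k=26): L=182 R=198
Round 3 (k=45): L=198 R=99
Round 4 (k=47): L=99 R=242
Round 5 (k=21): L=242 R=130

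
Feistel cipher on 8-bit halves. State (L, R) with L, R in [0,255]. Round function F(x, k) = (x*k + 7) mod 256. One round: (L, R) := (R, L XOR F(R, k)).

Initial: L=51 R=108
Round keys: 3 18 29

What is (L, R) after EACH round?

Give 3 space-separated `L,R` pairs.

Answer: 108,120 120,27 27,110

Derivation:
Round 1 (k=3): L=108 R=120
Round 2 (k=18): L=120 R=27
Round 3 (k=29): L=27 R=110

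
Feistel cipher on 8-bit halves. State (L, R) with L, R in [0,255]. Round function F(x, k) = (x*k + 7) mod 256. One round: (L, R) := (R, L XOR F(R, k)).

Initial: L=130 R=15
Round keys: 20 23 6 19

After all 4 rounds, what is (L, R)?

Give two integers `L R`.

Answer: 252 90

Derivation:
Round 1 (k=20): L=15 R=177
Round 2 (k=23): L=177 R=225
Round 3 (k=6): L=225 R=252
Round 4 (k=19): L=252 R=90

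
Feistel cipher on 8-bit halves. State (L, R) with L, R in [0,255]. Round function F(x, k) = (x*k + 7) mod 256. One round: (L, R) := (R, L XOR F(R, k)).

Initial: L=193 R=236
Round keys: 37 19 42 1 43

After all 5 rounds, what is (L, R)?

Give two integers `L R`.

Answer: 187 227

Derivation:
Round 1 (k=37): L=236 R=226
Round 2 (k=19): L=226 R=33
Round 3 (k=42): L=33 R=147
Round 4 (k=1): L=147 R=187
Round 5 (k=43): L=187 R=227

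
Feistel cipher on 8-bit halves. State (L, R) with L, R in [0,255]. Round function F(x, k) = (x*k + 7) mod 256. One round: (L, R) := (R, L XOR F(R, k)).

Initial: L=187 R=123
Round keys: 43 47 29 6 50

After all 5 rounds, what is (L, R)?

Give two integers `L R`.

Round 1 (k=43): L=123 R=11
Round 2 (k=47): L=11 R=119
Round 3 (k=29): L=119 R=137
Round 4 (k=6): L=137 R=74
Round 5 (k=50): L=74 R=242

Answer: 74 242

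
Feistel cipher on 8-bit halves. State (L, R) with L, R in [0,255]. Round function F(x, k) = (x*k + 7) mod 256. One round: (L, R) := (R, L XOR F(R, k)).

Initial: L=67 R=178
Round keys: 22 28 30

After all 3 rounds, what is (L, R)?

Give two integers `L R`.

Round 1 (k=22): L=178 R=16
Round 2 (k=28): L=16 R=117
Round 3 (k=30): L=117 R=173

Answer: 117 173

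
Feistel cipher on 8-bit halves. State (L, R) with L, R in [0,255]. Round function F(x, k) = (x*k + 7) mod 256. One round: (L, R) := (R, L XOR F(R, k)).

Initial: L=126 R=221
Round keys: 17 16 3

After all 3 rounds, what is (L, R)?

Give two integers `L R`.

Answer: 122 191

Derivation:
Round 1 (k=17): L=221 R=202
Round 2 (k=16): L=202 R=122
Round 3 (k=3): L=122 R=191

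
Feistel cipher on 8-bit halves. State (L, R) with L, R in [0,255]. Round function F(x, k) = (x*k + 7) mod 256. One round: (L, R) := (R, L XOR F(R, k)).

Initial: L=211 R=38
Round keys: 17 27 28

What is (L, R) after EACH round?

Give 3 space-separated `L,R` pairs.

Round 1 (k=17): L=38 R=94
Round 2 (k=27): L=94 R=215
Round 3 (k=28): L=215 R=213

Answer: 38,94 94,215 215,213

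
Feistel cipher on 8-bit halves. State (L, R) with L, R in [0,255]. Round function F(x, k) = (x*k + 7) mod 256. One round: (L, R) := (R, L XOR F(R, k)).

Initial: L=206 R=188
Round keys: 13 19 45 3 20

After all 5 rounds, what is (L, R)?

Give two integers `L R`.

Answer: 217 215

Derivation:
Round 1 (k=13): L=188 R=93
Round 2 (k=19): L=93 R=82
Round 3 (k=45): L=82 R=44
Round 4 (k=3): L=44 R=217
Round 5 (k=20): L=217 R=215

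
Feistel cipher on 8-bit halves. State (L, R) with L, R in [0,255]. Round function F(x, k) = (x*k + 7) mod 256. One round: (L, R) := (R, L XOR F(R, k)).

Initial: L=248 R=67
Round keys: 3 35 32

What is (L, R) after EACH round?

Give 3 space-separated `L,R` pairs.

Answer: 67,40 40,60 60,175

Derivation:
Round 1 (k=3): L=67 R=40
Round 2 (k=35): L=40 R=60
Round 3 (k=32): L=60 R=175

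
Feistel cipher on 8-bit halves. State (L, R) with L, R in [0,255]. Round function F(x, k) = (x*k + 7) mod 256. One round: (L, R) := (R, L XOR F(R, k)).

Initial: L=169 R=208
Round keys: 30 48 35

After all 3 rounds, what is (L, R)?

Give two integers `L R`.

Answer: 119 130

Derivation:
Round 1 (k=30): L=208 R=206
Round 2 (k=48): L=206 R=119
Round 3 (k=35): L=119 R=130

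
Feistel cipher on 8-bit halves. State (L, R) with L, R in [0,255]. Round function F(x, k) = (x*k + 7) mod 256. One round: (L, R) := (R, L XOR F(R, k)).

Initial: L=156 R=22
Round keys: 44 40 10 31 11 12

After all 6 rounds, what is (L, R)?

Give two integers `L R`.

Answer: 233 207

Derivation:
Round 1 (k=44): L=22 R=83
Round 2 (k=40): L=83 R=233
Round 3 (k=10): L=233 R=114
Round 4 (k=31): L=114 R=60
Round 5 (k=11): L=60 R=233
Round 6 (k=12): L=233 R=207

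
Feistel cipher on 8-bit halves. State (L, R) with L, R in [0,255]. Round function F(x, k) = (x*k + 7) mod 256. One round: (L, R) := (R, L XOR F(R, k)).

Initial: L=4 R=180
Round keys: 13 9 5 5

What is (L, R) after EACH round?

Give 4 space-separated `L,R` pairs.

Round 1 (k=13): L=180 R=47
Round 2 (k=9): L=47 R=26
Round 3 (k=5): L=26 R=166
Round 4 (k=5): L=166 R=95

Answer: 180,47 47,26 26,166 166,95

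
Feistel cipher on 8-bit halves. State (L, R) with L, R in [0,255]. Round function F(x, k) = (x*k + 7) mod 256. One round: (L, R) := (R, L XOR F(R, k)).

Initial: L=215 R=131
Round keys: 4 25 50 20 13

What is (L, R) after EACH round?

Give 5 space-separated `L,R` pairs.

Round 1 (k=4): L=131 R=196
Round 2 (k=25): L=196 R=168
Round 3 (k=50): L=168 R=19
Round 4 (k=20): L=19 R=43
Round 5 (k=13): L=43 R=37

Answer: 131,196 196,168 168,19 19,43 43,37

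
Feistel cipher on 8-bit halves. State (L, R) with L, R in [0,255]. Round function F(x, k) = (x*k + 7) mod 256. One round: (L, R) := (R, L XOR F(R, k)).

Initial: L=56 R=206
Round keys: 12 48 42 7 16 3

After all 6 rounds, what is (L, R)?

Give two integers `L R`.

Round 1 (k=12): L=206 R=151
Round 2 (k=48): L=151 R=153
Round 3 (k=42): L=153 R=182
Round 4 (k=7): L=182 R=152
Round 5 (k=16): L=152 R=49
Round 6 (k=3): L=49 R=2

Answer: 49 2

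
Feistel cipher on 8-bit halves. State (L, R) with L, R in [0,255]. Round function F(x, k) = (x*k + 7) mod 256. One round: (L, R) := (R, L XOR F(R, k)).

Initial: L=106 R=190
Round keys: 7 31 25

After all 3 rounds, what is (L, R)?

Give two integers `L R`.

Answer: 170 242

Derivation:
Round 1 (k=7): L=190 R=83
Round 2 (k=31): L=83 R=170
Round 3 (k=25): L=170 R=242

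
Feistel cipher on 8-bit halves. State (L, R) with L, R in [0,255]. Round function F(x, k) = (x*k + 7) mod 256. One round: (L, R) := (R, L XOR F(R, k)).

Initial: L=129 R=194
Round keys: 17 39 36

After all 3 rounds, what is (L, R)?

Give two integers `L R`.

Round 1 (k=17): L=194 R=104
Round 2 (k=39): L=104 R=29
Round 3 (k=36): L=29 R=115

Answer: 29 115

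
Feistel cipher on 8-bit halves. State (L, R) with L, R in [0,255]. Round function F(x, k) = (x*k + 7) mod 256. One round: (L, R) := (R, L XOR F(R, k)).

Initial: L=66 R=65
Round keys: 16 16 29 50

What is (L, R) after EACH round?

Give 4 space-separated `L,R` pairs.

Round 1 (k=16): L=65 R=85
Round 2 (k=16): L=85 R=22
Round 3 (k=29): L=22 R=208
Round 4 (k=50): L=208 R=177

Answer: 65,85 85,22 22,208 208,177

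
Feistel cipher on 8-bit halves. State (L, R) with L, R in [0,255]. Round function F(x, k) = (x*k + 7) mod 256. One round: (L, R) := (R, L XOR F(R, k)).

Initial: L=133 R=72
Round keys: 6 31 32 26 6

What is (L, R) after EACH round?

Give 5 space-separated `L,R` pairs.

Round 1 (k=6): L=72 R=50
Round 2 (k=31): L=50 R=93
Round 3 (k=32): L=93 R=149
Round 4 (k=26): L=149 R=116
Round 5 (k=6): L=116 R=42

Answer: 72,50 50,93 93,149 149,116 116,42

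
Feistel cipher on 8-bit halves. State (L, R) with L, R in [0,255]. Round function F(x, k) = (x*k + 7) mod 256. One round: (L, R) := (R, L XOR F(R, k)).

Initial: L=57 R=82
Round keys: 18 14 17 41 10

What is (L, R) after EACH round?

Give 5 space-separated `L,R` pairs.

Round 1 (k=18): L=82 R=242
Round 2 (k=14): L=242 R=17
Round 3 (k=17): L=17 R=218
Round 4 (k=41): L=218 R=224
Round 5 (k=10): L=224 R=29

Answer: 82,242 242,17 17,218 218,224 224,29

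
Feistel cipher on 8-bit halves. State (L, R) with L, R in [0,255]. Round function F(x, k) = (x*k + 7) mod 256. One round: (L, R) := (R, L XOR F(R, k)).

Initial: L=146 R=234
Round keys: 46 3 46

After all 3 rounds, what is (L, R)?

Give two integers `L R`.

Round 1 (k=46): L=234 R=129
Round 2 (k=3): L=129 R=96
Round 3 (k=46): L=96 R=198

Answer: 96 198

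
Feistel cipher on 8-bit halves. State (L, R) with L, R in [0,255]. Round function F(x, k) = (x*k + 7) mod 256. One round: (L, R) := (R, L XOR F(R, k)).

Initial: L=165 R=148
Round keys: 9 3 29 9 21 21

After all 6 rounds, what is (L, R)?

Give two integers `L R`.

Round 1 (k=9): L=148 R=158
Round 2 (k=3): L=158 R=117
Round 3 (k=29): L=117 R=214
Round 4 (k=9): L=214 R=248
Round 5 (k=21): L=248 R=137
Round 6 (k=21): L=137 R=188

Answer: 137 188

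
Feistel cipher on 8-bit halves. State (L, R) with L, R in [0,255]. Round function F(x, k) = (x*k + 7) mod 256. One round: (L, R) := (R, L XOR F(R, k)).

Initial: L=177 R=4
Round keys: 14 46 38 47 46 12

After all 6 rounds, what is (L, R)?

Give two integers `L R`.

Round 1 (k=14): L=4 R=142
Round 2 (k=46): L=142 R=143
Round 3 (k=38): L=143 R=207
Round 4 (k=47): L=207 R=135
Round 5 (k=46): L=135 R=134
Round 6 (k=12): L=134 R=200

Answer: 134 200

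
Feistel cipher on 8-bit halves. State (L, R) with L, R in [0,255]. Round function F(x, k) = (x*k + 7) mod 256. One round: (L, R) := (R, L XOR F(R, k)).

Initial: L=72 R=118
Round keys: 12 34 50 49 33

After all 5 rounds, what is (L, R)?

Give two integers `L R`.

Round 1 (k=12): L=118 R=199
Round 2 (k=34): L=199 R=3
Round 3 (k=50): L=3 R=90
Round 4 (k=49): L=90 R=66
Round 5 (k=33): L=66 R=211

Answer: 66 211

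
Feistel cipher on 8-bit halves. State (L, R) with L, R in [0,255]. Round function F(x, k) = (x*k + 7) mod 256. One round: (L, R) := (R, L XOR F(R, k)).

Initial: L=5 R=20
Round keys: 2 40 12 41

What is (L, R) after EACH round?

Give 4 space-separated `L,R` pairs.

Answer: 20,42 42,131 131,1 1,179

Derivation:
Round 1 (k=2): L=20 R=42
Round 2 (k=40): L=42 R=131
Round 3 (k=12): L=131 R=1
Round 4 (k=41): L=1 R=179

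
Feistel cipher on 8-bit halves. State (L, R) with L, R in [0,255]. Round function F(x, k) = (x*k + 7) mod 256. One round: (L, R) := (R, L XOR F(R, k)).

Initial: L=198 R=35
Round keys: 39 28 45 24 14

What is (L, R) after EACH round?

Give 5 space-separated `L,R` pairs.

Round 1 (k=39): L=35 R=154
Round 2 (k=28): L=154 R=252
Round 3 (k=45): L=252 R=201
Round 4 (k=24): L=201 R=35
Round 5 (k=14): L=35 R=56

Answer: 35,154 154,252 252,201 201,35 35,56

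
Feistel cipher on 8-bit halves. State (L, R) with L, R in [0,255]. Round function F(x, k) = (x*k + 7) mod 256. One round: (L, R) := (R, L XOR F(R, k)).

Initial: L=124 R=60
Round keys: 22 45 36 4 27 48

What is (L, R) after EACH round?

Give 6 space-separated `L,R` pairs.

Round 1 (k=22): L=60 R=83
Round 2 (k=45): L=83 R=162
Round 3 (k=36): L=162 R=156
Round 4 (k=4): L=156 R=213
Round 5 (k=27): L=213 R=226
Round 6 (k=48): L=226 R=178

Answer: 60,83 83,162 162,156 156,213 213,226 226,178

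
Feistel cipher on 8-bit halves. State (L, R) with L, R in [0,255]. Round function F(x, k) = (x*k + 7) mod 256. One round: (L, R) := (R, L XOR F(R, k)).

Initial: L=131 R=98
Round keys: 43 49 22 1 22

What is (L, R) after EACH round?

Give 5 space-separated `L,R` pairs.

Round 1 (k=43): L=98 R=254
Round 2 (k=49): L=254 R=199
Round 3 (k=22): L=199 R=223
Round 4 (k=1): L=223 R=33
Round 5 (k=22): L=33 R=2

Answer: 98,254 254,199 199,223 223,33 33,2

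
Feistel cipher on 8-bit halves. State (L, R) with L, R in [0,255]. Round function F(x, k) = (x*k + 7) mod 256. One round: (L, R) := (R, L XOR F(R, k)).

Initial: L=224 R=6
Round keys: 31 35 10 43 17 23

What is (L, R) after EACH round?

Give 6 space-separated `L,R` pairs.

Round 1 (k=31): L=6 R=33
Round 2 (k=35): L=33 R=140
Round 3 (k=10): L=140 R=94
Round 4 (k=43): L=94 R=93
Round 5 (k=17): L=93 R=106
Round 6 (k=23): L=106 R=208

Answer: 6,33 33,140 140,94 94,93 93,106 106,208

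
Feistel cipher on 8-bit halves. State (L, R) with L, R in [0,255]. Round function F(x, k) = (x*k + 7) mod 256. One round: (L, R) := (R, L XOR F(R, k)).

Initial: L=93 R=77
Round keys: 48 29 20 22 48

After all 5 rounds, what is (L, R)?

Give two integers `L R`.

Answer: 65 74

Derivation:
Round 1 (k=48): L=77 R=42
Round 2 (k=29): L=42 R=132
Round 3 (k=20): L=132 R=125
Round 4 (k=22): L=125 R=65
Round 5 (k=48): L=65 R=74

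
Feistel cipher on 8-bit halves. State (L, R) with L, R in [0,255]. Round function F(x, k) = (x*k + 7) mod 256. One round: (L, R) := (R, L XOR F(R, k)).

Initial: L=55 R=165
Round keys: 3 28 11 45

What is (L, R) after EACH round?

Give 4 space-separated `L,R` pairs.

Round 1 (k=3): L=165 R=193
Round 2 (k=28): L=193 R=134
Round 3 (k=11): L=134 R=8
Round 4 (k=45): L=8 R=233

Answer: 165,193 193,134 134,8 8,233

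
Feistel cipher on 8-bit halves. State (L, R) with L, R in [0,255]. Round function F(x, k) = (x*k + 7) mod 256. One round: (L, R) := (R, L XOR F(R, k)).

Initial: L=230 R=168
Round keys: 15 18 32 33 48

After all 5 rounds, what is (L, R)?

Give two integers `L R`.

Round 1 (k=15): L=168 R=57
Round 2 (k=18): L=57 R=161
Round 3 (k=32): L=161 R=30
Round 4 (k=33): L=30 R=68
Round 5 (k=48): L=68 R=217

Answer: 68 217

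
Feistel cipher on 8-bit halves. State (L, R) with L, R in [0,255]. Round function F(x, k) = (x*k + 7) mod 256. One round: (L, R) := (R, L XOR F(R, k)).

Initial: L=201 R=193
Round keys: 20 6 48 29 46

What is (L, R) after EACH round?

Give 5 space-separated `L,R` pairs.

Answer: 193,210 210,50 50,181 181,186 186,198

Derivation:
Round 1 (k=20): L=193 R=210
Round 2 (k=6): L=210 R=50
Round 3 (k=48): L=50 R=181
Round 4 (k=29): L=181 R=186
Round 5 (k=46): L=186 R=198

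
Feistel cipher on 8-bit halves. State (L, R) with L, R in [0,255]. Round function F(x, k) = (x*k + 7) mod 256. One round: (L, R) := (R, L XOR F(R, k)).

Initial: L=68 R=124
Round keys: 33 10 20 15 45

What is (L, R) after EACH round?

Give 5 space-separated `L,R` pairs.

Round 1 (k=33): L=124 R=71
Round 2 (k=10): L=71 R=177
Round 3 (k=20): L=177 R=156
Round 4 (k=15): L=156 R=154
Round 5 (k=45): L=154 R=133

Answer: 124,71 71,177 177,156 156,154 154,133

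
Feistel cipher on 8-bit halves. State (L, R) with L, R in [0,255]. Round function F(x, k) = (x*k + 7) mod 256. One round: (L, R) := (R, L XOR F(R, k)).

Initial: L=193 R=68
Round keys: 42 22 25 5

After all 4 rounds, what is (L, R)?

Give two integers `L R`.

Answer: 192 248

Derivation:
Round 1 (k=42): L=68 R=238
Round 2 (k=22): L=238 R=63
Round 3 (k=25): L=63 R=192
Round 4 (k=5): L=192 R=248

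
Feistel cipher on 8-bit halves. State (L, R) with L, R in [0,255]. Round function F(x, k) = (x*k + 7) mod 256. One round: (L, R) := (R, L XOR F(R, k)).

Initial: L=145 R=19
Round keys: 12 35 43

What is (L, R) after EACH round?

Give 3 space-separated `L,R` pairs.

Round 1 (k=12): L=19 R=122
Round 2 (k=35): L=122 R=166
Round 3 (k=43): L=166 R=147

Answer: 19,122 122,166 166,147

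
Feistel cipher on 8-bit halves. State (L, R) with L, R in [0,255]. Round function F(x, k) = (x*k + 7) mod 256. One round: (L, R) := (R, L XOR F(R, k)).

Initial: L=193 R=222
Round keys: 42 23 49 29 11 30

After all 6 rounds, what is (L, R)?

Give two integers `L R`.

Answer: 251 237

Derivation:
Round 1 (k=42): L=222 R=178
Round 2 (k=23): L=178 R=219
Round 3 (k=49): L=219 R=64
Round 4 (k=29): L=64 R=156
Round 5 (k=11): L=156 R=251
Round 6 (k=30): L=251 R=237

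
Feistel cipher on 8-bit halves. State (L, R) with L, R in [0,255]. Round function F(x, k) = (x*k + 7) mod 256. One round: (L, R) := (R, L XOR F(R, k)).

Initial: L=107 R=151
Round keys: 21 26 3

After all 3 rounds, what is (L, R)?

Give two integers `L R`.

Round 1 (k=21): L=151 R=1
Round 2 (k=26): L=1 R=182
Round 3 (k=3): L=182 R=40

Answer: 182 40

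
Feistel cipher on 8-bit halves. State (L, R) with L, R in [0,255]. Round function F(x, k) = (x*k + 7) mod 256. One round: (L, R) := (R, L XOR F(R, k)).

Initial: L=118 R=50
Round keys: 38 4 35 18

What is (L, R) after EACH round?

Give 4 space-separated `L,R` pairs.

Round 1 (k=38): L=50 R=5
Round 2 (k=4): L=5 R=41
Round 3 (k=35): L=41 R=167
Round 4 (k=18): L=167 R=236

Answer: 50,5 5,41 41,167 167,236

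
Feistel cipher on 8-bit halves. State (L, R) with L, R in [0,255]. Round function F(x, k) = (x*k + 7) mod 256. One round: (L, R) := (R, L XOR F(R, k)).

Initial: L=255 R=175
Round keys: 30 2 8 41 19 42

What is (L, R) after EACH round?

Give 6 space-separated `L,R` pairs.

Answer: 175,118 118,92 92,145 145,28 28,138 138,183

Derivation:
Round 1 (k=30): L=175 R=118
Round 2 (k=2): L=118 R=92
Round 3 (k=8): L=92 R=145
Round 4 (k=41): L=145 R=28
Round 5 (k=19): L=28 R=138
Round 6 (k=42): L=138 R=183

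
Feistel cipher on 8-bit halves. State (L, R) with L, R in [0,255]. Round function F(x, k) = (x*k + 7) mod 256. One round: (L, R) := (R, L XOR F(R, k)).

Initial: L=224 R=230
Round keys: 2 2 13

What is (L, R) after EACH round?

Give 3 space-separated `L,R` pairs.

Round 1 (k=2): L=230 R=51
Round 2 (k=2): L=51 R=139
Round 3 (k=13): L=139 R=37

Answer: 230,51 51,139 139,37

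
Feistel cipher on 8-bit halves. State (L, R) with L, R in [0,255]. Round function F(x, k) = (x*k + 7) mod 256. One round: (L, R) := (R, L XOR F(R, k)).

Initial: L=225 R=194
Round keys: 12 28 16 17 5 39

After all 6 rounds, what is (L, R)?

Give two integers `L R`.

Answer: 33 195

Derivation:
Round 1 (k=12): L=194 R=254
Round 2 (k=28): L=254 R=13
Round 3 (k=16): L=13 R=41
Round 4 (k=17): L=41 R=205
Round 5 (k=5): L=205 R=33
Round 6 (k=39): L=33 R=195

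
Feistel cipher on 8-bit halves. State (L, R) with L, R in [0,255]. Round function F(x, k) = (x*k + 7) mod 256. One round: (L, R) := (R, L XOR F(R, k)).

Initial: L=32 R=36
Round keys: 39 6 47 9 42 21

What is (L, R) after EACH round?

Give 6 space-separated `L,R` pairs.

Answer: 36,163 163,253 253,217 217,85 85,32 32,242

Derivation:
Round 1 (k=39): L=36 R=163
Round 2 (k=6): L=163 R=253
Round 3 (k=47): L=253 R=217
Round 4 (k=9): L=217 R=85
Round 5 (k=42): L=85 R=32
Round 6 (k=21): L=32 R=242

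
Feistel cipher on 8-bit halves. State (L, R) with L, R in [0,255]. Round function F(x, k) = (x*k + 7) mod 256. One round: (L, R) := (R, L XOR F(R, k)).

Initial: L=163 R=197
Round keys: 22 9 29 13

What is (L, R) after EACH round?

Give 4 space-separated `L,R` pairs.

Answer: 197,86 86,200 200,249 249,100

Derivation:
Round 1 (k=22): L=197 R=86
Round 2 (k=9): L=86 R=200
Round 3 (k=29): L=200 R=249
Round 4 (k=13): L=249 R=100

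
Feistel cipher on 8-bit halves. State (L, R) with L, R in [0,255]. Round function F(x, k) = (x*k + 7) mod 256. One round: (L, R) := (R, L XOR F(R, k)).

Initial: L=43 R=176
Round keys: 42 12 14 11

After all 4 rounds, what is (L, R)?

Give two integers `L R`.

Round 1 (k=42): L=176 R=204
Round 2 (k=12): L=204 R=39
Round 3 (k=14): L=39 R=229
Round 4 (k=11): L=229 R=249

Answer: 229 249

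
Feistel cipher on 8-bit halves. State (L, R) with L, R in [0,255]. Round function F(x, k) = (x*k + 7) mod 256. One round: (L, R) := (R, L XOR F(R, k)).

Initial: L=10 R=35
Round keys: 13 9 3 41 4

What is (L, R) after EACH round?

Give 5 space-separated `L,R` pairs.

Answer: 35,196 196,200 200,155 155,18 18,212

Derivation:
Round 1 (k=13): L=35 R=196
Round 2 (k=9): L=196 R=200
Round 3 (k=3): L=200 R=155
Round 4 (k=41): L=155 R=18
Round 5 (k=4): L=18 R=212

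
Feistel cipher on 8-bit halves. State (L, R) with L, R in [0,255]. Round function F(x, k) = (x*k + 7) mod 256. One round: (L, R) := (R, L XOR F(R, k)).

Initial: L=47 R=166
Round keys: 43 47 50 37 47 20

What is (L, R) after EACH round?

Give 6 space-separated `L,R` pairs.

Round 1 (k=43): L=166 R=198
Round 2 (k=47): L=198 R=199
Round 3 (k=50): L=199 R=35
Round 4 (k=37): L=35 R=209
Round 5 (k=47): L=209 R=69
Round 6 (k=20): L=69 R=186

Answer: 166,198 198,199 199,35 35,209 209,69 69,186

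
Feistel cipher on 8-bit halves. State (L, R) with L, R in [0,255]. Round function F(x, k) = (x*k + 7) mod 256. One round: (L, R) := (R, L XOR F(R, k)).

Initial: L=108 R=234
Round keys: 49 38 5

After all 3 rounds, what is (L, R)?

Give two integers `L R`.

Answer: 255 191

Derivation:
Round 1 (k=49): L=234 R=189
Round 2 (k=38): L=189 R=255
Round 3 (k=5): L=255 R=191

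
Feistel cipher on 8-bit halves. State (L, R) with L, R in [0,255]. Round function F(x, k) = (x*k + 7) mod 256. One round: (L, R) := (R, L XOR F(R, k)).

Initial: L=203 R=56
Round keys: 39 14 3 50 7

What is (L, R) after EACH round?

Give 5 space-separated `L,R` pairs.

Answer: 56,68 68,135 135,216 216,176 176,15

Derivation:
Round 1 (k=39): L=56 R=68
Round 2 (k=14): L=68 R=135
Round 3 (k=3): L=135 R=216
Round 4 (k=50): L=216 R=176
Round 5 (k=7): L=176 R=15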